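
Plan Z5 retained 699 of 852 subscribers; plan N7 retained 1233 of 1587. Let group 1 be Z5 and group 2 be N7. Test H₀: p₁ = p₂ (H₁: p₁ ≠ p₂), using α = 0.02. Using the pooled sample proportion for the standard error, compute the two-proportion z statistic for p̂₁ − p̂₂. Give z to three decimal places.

p̂₁ = 699/852 = 0.820423, p̂₂ = 1233/1587 = 0.776938.
Pooled p̂ = (699+1233)/(852+1587) = 1932/2439 = 0.792128.
SE = √(p̂(1−p̂)(1/n₁+1/n₂)) = √(0.792128·0.207872·0.00180383) = √(0.000297021) = 0.017234.
z = (0.820423 − 0.776938)/0.017234 = 0.043485/0.017234 = 2.523.
Two-sided p-value ≈ 2·Φ(−2.523) = 0.0116, so at α = 0.02 we reject H₀.

z = 2.523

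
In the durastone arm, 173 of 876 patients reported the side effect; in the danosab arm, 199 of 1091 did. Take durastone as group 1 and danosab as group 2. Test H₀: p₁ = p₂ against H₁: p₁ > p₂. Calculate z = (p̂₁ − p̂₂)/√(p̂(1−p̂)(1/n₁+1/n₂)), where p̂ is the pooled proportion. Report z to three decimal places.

p̂₁ = 173/876 = 0.19749, p̂₂ = 199/1091 = 0.18240.
Pooled p̂ = (173+199)/(876+1091) = 372/1967 = 0.18912.
SE = √(p̂(1−p̂)(1/n₁+1/n₂)) = √(0.18912·0.81088·0.00205814) = √(0.000315624) = 0.01777.
z = (0.19749 − 0.18240)/0.01777 = 0.01509/0.01777 = 0.849.

z = 0.849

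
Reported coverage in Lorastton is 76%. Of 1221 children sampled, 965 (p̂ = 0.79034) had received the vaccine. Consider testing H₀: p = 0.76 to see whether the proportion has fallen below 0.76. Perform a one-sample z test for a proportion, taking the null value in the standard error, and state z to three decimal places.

z = 2.482

p̂ = 965/1221 = 0.790336.
Under H₀, SE = √(0.76·0.24/1221) = √(0.000149386) = 0.012222.
z = (0.790336 − 0.76)/0.012222 = 0.030336/0.012222 = 2.482.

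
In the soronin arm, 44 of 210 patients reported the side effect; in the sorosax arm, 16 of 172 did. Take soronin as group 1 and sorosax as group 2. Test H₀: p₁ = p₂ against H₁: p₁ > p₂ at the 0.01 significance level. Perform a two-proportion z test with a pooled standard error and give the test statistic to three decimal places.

p̂₁ = 44/210 ≈ 0.20952, p̂₂ = 16/172 ≈ 0.09302.
Pooled p̂ = (44+16)/(210+172) = 60/382 = 0.15707.
SE = √(p̂(1−p̂)(1/n₁+1/n₂)) = √(0.15707·0.84293·0.0105759) = √(0.00140022) = 0.03742.
z = (0.20952 − 0.09302)/0.03742 = 0.11650/0.03742 = 3.113.
p-value = P(Z > 3.113) ≈ 0.0009. With α = 0.01, reject H₀.

z = 3.113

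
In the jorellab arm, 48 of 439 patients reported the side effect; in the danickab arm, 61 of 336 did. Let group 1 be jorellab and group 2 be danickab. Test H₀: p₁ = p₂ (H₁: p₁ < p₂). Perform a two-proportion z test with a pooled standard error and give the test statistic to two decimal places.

z = -2.87

p̂₁ = 48/439 = 0.1093, p̂₂ = 61/336 = 0.1815.
Pooled p̂ = (48+61)/(439+336) = 109/775 = 0.1406.
SE = √(0.120864 × 0.00525409) = 0.0252.
z = (0.1093 − 0.1815)/0.0252 = -0.0722/0.0252 = -2.87.
p-value = P(Z < -2.865) ≈ 0.0021.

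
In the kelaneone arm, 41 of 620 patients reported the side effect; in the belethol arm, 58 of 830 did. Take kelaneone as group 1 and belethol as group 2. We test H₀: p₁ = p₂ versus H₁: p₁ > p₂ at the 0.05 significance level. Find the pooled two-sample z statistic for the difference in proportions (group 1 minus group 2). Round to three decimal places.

p̂₁ = 41/620 ≈ 0.06613, p̂₂ = 58/830 ≈ 0.06988.
Pooled p̂ = (41+58)/(620+830) = 99/1450 = 0.06828.
SE = √(p̂(1−p̂)(1/n₁+1/n₂)) = √(0.06828·0.93172·0.00281772) = √(0.000179247) = 0.01339.
z = (0.06613 − 0.06988)/0.01339 = -0.00375/0.01339 = -0.280.
p-value = P(Z > -0.280) ≈ 0.6103, so at α = 0.05 we fail to reject H₀.

z = -0.280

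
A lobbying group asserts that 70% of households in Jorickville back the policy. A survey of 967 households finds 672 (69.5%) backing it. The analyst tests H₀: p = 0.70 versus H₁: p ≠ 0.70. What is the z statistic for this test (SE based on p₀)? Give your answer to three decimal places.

p̂ = 672/967 = 0.69493.
Standard error under H₀: √(0.7×0.3/967) = 0.01474.
z = (0.69493 − 0.7)/0.01474 = -0.00507/0.01474 = -0.344.
p-value = 2·P(Z > 0.344) ≈ 0.7310.

z = -0.344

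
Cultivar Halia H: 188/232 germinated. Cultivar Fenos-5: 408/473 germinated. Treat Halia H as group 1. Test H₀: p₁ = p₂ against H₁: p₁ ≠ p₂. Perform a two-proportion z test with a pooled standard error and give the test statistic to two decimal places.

p̂₁ = 188/232 = 0.8103, p̂₂ = 408/473 = 0.8626.
Pooled p̂ = (188+408)/(232+473) = 596/705 = 0.8454.
SE = √(0.130706 × 0.00642451) = 0.0290.
z = (0.8103 − 0.8626)/0.0290 = -0.0523/0.0290 = -1.80.

z = -1.80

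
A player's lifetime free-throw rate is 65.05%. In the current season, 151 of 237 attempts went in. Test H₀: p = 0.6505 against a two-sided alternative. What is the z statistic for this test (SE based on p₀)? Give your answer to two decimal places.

p̂ = 151/237 ≈ 0.6371.
Standard error under H₀: √(0.6505×0.3495/237) = 0.0310.
z = (0.6371 − 0.6505)/0.0310 = -0.0134/0.0310 = -0.43.

z = -0.43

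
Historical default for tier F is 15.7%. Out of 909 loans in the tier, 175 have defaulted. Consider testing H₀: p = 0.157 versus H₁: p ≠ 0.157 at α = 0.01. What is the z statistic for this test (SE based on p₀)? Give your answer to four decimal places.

z = 2.9436

p̂ = 175/909 = 0.1925193.
SE = √(p₀(1−p₀)/n) = √(0.13235/909) = 0.0120665.
z = (0.1925193 − 0.157)/0.0120665 = 0.0355193/0.0120665 = 2.9436.
Two-sided p-value ≈ 2·Φ(−2.944) = 0.0032; since p < α = 0.01, reject H₀.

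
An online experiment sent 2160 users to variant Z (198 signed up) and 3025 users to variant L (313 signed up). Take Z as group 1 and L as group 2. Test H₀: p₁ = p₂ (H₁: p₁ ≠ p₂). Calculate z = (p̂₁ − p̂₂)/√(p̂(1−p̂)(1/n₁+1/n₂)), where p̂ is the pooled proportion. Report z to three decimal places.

p̂₁ = 198/2160 ≈ 0.091667, p̂₂ = 313/3025 ≈ 0.103471.
Pooled p̂ = (198+313)/(2160+3025) = 511/5185 = 0.098554.
SE = √(p̂(1−p̂)(1/n₁+1/n₂)) = √(0.098554·0.901446·0.000793541) = √(7.04988e-05) = 0.008396.
z = (0.091667 − 0.103471)/0.008396 = -0.011804/0.008396 = -1.406.

z = -1.406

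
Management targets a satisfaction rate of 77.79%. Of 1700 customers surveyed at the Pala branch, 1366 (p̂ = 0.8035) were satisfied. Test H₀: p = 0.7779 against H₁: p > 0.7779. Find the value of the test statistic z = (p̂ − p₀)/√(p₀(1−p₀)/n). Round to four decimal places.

p̂ = 1366/1700 = 0.803529.
SE = √(p₀(1−p₀)/n) = √(0.17277/1700) = 0.010081.
z = (0.803529 − 0.7779)/0.010081 = 0.025629/0.010081 = 2.5423.
p-value = P(Z > 2.542) ≈ 0.0055.

z = 2.5423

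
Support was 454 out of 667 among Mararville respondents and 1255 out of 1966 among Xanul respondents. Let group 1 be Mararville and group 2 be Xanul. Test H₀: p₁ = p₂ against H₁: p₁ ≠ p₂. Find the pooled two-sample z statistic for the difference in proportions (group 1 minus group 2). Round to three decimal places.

z = 1.978

p̂₁ = 454/667 ≈ 0.68066, p̂₂ = 1255/1966 ≈ 0.63835.
Pooled p̂ = (454+1255)/(667+1966) = 1709/2633 = 0.64907.
SE = √(p̂(1−p̂)(1/n₁+1/n₂)) = √(0.64907·0.35093·0.0020079) = √(0.000457355) = 0.02139.
z = (0.68066 − 0.63835)/0.02139 = 0.04231/0.02139 = 1.978.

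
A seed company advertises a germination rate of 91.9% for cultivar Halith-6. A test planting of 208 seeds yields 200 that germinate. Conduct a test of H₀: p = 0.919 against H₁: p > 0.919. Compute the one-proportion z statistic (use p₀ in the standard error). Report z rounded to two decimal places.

p̂ = 200/208 = 0.9615.
Standard error under H₀: √(0.919×0.081/208) = 0.0189.
z = (0.9615 − 0.919)/0.0189 = 0.0425/0.0189 = 2.25.
p-value = P(Z > 2.249) ≈ 0.0123.

z = 2.25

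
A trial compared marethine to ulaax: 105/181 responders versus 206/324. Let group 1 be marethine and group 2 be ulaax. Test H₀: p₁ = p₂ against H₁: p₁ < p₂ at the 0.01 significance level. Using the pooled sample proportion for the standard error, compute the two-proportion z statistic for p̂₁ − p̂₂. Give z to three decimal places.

z = -1.234

p̂₁ = 105/181 = 0.58011, p̂₂ = 206/324 = 0.63580.
Pooled p̂ = (105+206)/(181+324) = 311/505 = 0.61584.
SE = √(0.236581 × 0.00861128) = 0.04514.
z = (0.58011 − 0.63580)/0.04514 = -0.05569/0.04514 = -1.234.
p-value = P(Z < -1.234) ≈ 0.1086, so at α = 0.01 we fail to reject H₀.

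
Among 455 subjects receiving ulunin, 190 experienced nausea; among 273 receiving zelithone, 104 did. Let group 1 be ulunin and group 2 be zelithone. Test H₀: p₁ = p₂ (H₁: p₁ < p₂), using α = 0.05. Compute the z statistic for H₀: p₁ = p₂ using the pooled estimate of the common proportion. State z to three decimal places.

z = 0.975

p̂₁ = 190/455 = 0.41758, p̂₂ = 104/273 = 0.38095.
Pooled p̂ = (190+104)/(455+273) = 294/728 = 0.40385.
SE = √(0.240754 × 0.00586081) = 0.03756.
z = (0.41758 − 0.38095)/0.03756 = 0.03663/0.03756 = 0.975.
p-value = P(Z < 0.975) ≈ 0.8353. With α = 0.05, fail to reject H₀.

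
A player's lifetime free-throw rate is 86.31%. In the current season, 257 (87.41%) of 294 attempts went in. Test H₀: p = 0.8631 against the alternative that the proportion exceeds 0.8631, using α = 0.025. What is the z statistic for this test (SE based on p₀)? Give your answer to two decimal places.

z = 0.55

p̂ = 257/294 = 0.8741.
SE = √(p₀(1−p₀)/n) = √(0.11816/294) = 0.0200.
z = (0.8741 − 0.8631)/0.0200 = 0.0110/0.0200 = 0.55.
p-value = P(Z > 0.551) ≈ 0.2908. With α = 0.025, fail to reject H₀.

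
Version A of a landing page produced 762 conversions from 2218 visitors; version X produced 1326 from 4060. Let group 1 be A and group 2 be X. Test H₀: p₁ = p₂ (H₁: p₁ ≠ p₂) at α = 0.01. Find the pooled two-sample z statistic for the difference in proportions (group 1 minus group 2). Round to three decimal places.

z = 1.363

p̂₁ = 762/2218 ≈ 0.34355, p̂₂ = 1326/4060 ≈ 0.32660.
Pooled p̂ = (762+1326)/(2218+4060) = 2088/6278 = 0.33259.
SE = √(0.221974 × 0.000697162) = 0.01244.
z = (0.34355 − 0.32660)/0.01244 = 0.01695/0.01244 = 1.363.
p-value = 2·P(Z > 1.363) ≈ 0.1730, so at α = 0.01 we fail to reject H₀.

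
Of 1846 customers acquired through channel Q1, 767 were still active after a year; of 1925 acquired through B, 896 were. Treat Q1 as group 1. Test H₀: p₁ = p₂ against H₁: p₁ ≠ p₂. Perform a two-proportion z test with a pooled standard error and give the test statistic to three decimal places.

z = -3.089

p̂₁ = 767/1846 ≈ 0.415493, p̂₂ = 896/1925 ≈ 0.465455.
Pooled p̂ = (767+896)/(1846+1925) = 1663/3771 = 0.440997.
SE = √(p̂(1−p̂)(1/n₁+1/n₂)) = √(0.440997·0.559003·0.00106119) = √(0.000261604) = 0.016174.
z = (0.415493 − 0.465455)/0.016174 = -0.049962/0.016174 = -3.089.
p-value = 2·P(Z > 3.089) ≈ 0.0020.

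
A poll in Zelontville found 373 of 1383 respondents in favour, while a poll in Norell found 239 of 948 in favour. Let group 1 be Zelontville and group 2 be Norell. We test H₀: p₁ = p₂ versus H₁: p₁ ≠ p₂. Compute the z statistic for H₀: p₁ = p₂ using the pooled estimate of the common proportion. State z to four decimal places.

z = 0.9483

p̂₁ = 373/1383 = 0.269704, p̂₂ = 239/948 = 0.252110.
Pooled p̂ = (373+239)/(1383+948) = 612/2331 = 0.262548.
SE = √(0.193617 × 0.00177792) = 0.018554.
z = (0.269704 − 0.252110)/0.018554 = 0.017594/0.018554 = 0.9483.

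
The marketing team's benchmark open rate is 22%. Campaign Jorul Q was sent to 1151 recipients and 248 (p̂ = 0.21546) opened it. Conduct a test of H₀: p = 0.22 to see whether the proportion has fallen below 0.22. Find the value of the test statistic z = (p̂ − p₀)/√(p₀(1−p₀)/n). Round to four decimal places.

p̂ = 248/1151 = 0.215465.
SE = √(p₀(1−p₀)/n) = √(0.1716/1151) = 0.012210.
z = (0.215465 − 0.22)/0.012210 = -0.004535/0.012210 = -0.3714.
p-value = P(Z < -0.371) ≈ 0.3552.

z = -0.3714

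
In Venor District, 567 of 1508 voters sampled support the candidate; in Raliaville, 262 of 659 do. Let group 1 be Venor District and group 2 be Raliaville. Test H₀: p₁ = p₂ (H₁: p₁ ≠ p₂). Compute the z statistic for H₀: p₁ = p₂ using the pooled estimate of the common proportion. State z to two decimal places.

p̂₁ = 567/1508 ≈ 0.3760, p̂₂ = 262/659 ≈ 0.3976.
Pooled p̂ = (567+262)/(1508+659) = 829/2167 = 0.3826.
SE = √(0.236207 × 0.00218058) = 0.0227.
z = (0.3760 − 0.3976)/0.0227 = -0.0216/0.0227 = -0.95.
Two-sided p-value ≈ 2·Φ(−0.951) = 0.3417.

z = -0.95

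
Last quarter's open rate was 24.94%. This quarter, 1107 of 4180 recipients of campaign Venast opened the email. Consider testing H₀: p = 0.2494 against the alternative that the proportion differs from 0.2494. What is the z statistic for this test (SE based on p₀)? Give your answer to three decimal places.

p̂ = 1107/4180 = 0.26483.
SE = √(p₀(1−p₀)/n) = √(0.1872/4180) = 0.00669.
z = (0.26483 − 0.2494)/0.00669 = 0.01543/0.00669 = 2.306.
p-value = 2·P(Z > 2.306) ≈ 0.0211.

z = 2.306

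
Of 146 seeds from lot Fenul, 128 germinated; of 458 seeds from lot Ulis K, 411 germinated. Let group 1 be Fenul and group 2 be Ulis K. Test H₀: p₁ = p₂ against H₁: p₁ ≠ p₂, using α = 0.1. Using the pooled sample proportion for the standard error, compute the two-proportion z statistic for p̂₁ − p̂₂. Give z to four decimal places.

z = -0.7017

p̂₁ = 128/146 = 0.876712, p̂₂ = 411/458 = 0.897380.
Pooled p̂ = (128+411)/(146+458) = 539/604 = 0.892384.
SE = √(p̂(1−p̂)(1/n₁+1/n₂)) = √(0.892384·0.107616·0.00903272) = √(0.000867455) = 0.029453.
z = (0.876712 − 0.897380)/0.029453 = -0.020668/0.029453 = -0.7017.
Two-sided p-value ≈ 2·Φ(−0.702) = 0.4829, so at α = 0.1 we fail to reject H₀.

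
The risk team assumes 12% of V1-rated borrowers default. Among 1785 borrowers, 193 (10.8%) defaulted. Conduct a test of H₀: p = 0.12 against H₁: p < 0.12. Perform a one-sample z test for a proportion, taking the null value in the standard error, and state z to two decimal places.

p̂ = 193/1785 = 0.10812.
Standard error under H₀: √(0.12×0.88/1785) = 0.00769.
z = (0.10812 − 0.12)/0.00769 = -0.01188/0.00769 = -1.54.
p-value = P(Z < -1.544) ≈ 0.0613.

z = -1.54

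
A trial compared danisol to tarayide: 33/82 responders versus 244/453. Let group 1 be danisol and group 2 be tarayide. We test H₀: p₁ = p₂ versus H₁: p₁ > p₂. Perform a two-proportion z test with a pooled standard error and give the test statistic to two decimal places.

p̂₁ = 33/82 = 0.4024, p̂₂ = 244/453 = 0.5386.
Pooled p̂ = (33+244)/(82+453) = 277/535 = 0.5178.
SE = √(p̂(1−p̂)(1/n₁+1/n₂)) = √(0.5178·0.4822·0.0144026) = √(0.00359612) = 0.0600.
z = (0.4024 − 0.5386)/0.0600 = -0.1362/0.0600 = -2.27.
p-value = P(Z > -2.271) ≈ 0.9884.

z = -2.27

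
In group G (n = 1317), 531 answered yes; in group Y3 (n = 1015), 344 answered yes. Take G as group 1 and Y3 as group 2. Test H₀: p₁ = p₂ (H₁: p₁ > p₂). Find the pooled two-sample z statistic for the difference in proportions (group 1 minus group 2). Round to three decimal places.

z = 3.178

p̂₁ = 531/1317 ≈ 0.403189, p̂₂ = 344/1015 ≈ 0.338916.
Pooled p̂ = (531+344)/(1317+1015) = 875/2332 = 0.375214.
SE = √(0.234429 × 0.00174452) = 0.020223.
z = (0.403189 − 0.338916)/0.020223 = 0.064273/0.020223 = 3.178.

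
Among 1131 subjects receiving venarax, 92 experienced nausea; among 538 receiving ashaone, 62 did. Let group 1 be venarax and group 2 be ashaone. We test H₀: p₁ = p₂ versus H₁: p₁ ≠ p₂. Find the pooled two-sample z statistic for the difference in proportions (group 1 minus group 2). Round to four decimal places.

z = -2.2364

p̂₁ = 92/1131 ≈ 0.0813439, p̂₂ = 62/538 ≈ 0.1152416.
Pooled p̂ = (92+62)/(1131+538) = 154/1669 = 0.0922708.
SE = √(p̂(1−p̂)(1/n₁+1/n₂)) = √(0.0922708·0.9077292·0.00274291) = √(0.000229738) = 0.0151571.
z = (0.0813439 − 0.1152416)/0.0151571 = -0.0338977/0.0151571 = -2.2364.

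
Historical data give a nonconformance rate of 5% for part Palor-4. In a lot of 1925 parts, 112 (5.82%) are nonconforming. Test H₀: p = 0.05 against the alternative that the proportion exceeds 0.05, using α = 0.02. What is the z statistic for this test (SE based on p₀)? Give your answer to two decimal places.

z = 1.65

p̂ = 112/1925 ≈ 0.05818.
SE = √(p₀(1−p₀)/n) = √(0.0475/1925) = 0.00497.
z = (0.05818 − 0.05)/0.00497 = 0.00818/0.00497 = 1.65.
p-value = P(Z > 1.647) ≈ 0.0498. With α = 0.02, fail to reject H₀.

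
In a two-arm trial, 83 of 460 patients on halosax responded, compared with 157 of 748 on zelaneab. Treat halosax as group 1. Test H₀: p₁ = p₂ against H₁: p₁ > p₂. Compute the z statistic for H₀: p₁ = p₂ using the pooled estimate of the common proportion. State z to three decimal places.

p̂₁ = 83/460 = 0.18043, p̂₂ = 157/748 = 0.20989.
Pooled p̂ = (83+157)/(460+748) = 240/1208 = 0.19868.
SE = √(0.159204 × 0.00351081) = 0.02364.
z = (0.18043 − 0.20989)/0.02364 = -0.02946/0.02364 = -1.246.
p-value = P(Z > -1.246) ≈ 0.8936.

z = -1.246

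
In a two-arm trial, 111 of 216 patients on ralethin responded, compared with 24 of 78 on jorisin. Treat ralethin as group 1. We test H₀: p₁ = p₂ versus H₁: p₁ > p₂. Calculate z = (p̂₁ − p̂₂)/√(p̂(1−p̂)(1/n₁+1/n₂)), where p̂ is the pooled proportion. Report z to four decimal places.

z = 3.1323

p̂₁ = 111/216 = 0.513889, p̂₂ = 24/78 = 0.307692.
Pooled p̂ = (111+24)/(216+78) = 135/294 = 0.459184.
SE = √(p̂(1−p̂)(1/n₁+1/n₂)) = √(0.459184·0.540816·0.0174501) = √(0.00433346) = 0.065829.
z = (0.513889 − 0.307692)/0.065829 = 0.206197/0.065829 = 3.1323.
p-value = P(Z > 3.132) ≈ 0.0009.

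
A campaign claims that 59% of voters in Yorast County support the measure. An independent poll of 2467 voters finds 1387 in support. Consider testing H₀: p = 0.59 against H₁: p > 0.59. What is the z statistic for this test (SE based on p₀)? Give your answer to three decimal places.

z = -2.805

p̂ = 1387/2467 ≈ 0.562221.
Standard error under H₀: √(0.59×0.41/2467) = 0.009902.
z = (0.562221 − 0.59)/0.009902 = -0.027779/0.009902 = -2.805.
p-value = P(Z > -2.805) ≈ 0.9975.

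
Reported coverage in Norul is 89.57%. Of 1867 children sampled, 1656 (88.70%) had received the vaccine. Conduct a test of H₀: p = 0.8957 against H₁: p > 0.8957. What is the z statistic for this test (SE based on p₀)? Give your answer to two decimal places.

p̂ = 1656/1867 = 0.8870.
Standard error under H₀: √(0.8957×0.1043/1867) = 0.0071.
z = (0.8870 − 0.8957)/0.0071 = -0.0087/0.0071 = -1.23.

z = -1.23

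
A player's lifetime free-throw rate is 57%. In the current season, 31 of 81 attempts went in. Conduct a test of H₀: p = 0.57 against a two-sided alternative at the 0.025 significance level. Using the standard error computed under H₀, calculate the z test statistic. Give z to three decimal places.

z = -3.405

p̂ = 31/81 = 0.382716.
Under H₀, SE = √(0.57·0.43/81) = √(0.00302593) = 0.055008.
z = (0.382716 − 0.57)/0.055008 = -0.187284/0.055008 = -3.405.
Two-sided p-value ≈ 2·Φ(−3.405) = 0.0007, so at α = 0.025 we reject H₀.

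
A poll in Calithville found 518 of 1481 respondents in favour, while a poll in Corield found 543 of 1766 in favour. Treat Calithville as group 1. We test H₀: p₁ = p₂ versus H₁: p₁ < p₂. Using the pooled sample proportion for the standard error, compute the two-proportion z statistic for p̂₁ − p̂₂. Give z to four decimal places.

z = 2.5589

p̂₁ = 518/1481 = 0.349764, p̂₂ = 543/1766 = 0.307475.
Pooled p̂ = (518+543)/(1481+1766) = 1061/3247 = 0.326763.
SE = √(0.219989 × 0.00124147) = 0.016526.
z = (0.349764 − 0.307475)/0.016526 = 0.042289/0.016526 = 2.5589.
p-value = P(Z < 2.559) ≈ 0.9948.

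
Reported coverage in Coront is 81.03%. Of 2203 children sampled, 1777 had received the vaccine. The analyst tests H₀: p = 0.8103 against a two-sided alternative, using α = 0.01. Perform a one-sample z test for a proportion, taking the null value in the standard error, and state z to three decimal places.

p̂ = 1777/2203 = 0.80663.
Under H₀, SE = √(0.8103·0.1897/2203) = √(6.97748e-05) = 0.00835.
z = (0.80663 − 0.8103)/0.00835 = -0.00367/0.00835 = -0.440.
p-value = 2·P(Z > 0.440) ≈ 0.6602. With α = 0.01, fail to reject H₀.

z = -0.440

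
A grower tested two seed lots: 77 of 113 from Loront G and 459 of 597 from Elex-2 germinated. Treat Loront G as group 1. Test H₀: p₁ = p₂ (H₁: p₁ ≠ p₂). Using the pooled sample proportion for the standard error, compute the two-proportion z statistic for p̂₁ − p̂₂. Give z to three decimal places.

p̂₁ = 77/113 = 0.68142, p̂₂ = 459/597 = 0.76884.
Pooled p̂ = (77+459)/(113+597) = 536/710 = 0.75493.
SE = √(0.185011 × 0.0105246) = 0.04413.
z = (0.68142 − 0.76884)/0.04413 = -0.08742/0.04413 = -1.981.

z = -1.981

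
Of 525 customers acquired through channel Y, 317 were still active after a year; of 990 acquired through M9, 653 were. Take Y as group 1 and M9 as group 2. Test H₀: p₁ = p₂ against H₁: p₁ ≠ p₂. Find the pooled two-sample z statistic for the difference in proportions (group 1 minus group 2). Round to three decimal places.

p̂₁ = 317/525 ≈ 0.60381, p̂₂ = 653/990 ≈ 0.65960.
Pooled p̂ = (317+653)/(525+990) = 970/1515 = 0.64026.
SE = √(0.230326 × 0.00291486) = 0.02591.
z = (0.60381 − 0.65960)/0.02591 = -0.05579/0.02591 = -2.153.
p-value = 2·P(Z > 2.153) ≈ 0.0313.

z = -2.153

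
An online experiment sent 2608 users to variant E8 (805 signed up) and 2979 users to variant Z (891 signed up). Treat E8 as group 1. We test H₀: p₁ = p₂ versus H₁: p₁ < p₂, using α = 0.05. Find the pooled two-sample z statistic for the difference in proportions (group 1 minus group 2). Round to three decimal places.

z = 0.776

p̂₁ = 805/2608 ≈ 0.308666, p̂₂ = 891/2979 ≈ 0.299094.
Pooled p̂ = (805+891)/(2608+2979) = 1696/5587 = 0.303562.
SE = √(0.211412 × 0.000719119) = 0.012330.
z = (0.308666 − 0.299094)/0.012330 = 0.009572/0.012330 = 0.776.
p-value = P(Z < 0.776) ≈ 0.7812; since p > α = 0.05, fail to reject H₀.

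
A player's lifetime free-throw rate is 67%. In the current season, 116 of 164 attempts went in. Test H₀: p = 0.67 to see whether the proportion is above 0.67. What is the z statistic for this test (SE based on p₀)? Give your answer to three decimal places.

p̂ = 116/164 ≈ 0.70732.
SE = √(p₀(1−p₀)/n) = √(0.2211/164) = 0.03672.
z = (0.70732 − 0.67)/0.03672 = 0.03732/0.03672 = 1.016.

z = 1.016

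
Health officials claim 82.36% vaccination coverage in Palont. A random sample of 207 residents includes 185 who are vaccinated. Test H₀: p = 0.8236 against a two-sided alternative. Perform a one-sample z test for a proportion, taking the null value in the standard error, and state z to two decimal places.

p̂ = 185/207 ≈ 0.8937.
Under H₀, SE = √(0.8236·0.1764/207) = √(0.00070185) = 0.0265.
z = (0.8937 − 0.8236)/0.0265 = 0.0701/0.0265 = 2.65.
p-value = 2·P(Z > 2.647) ≈ 0.0081.

z = 2.65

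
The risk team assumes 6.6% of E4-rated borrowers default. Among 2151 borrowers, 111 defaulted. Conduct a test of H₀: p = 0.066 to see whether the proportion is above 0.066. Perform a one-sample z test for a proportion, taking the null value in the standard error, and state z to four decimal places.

p̂ = 111/2151 = 0.0516039.
SE = √(p₀(1−p₀)/n) = √(0.061644/2151) = 0.0053533.
z = (0.0516039 − 0.066)/0.0053533 = -0.0143961/0.0053533 = -2.6892.

z = -2.6892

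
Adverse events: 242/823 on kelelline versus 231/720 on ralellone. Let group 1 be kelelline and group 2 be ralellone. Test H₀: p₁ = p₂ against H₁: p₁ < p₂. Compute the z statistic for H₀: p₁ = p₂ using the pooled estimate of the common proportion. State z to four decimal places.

p̂₁ = 242/823 = 0.294046, p̂₂ = 231/720 = 0.320833.
Pooled p̂ = (242+231)/(823+720) = 473/1543 = 0.306546.
SE = √(p̂(1−p̂)(1/n₁+1/n₂)) = √(0.306546·0.693454·0.00260396) = √(0.000553537) = 0.023527.
z = (0.294046 − 0.320833)/0.023527 = -0.026787/0.023527 = -1.1386.

z = -1.1386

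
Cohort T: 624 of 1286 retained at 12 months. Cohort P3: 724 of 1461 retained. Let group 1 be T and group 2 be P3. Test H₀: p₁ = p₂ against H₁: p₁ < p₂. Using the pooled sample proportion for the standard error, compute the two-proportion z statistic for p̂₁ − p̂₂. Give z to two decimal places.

z = -0.54

p̂₁ = 624/1286 = 0.4852, p̂₂ = 724/1461 = 0.4956.
Pooled p̂ = (624+724)/(1286+1461) = 1348/2747 = 0.4907.
SE = √(p̂(1−p̂)(1/n₁+1/n₂)) = √(0.4907·0.5093·0.00146207) = √(0.000365391) = 0.0191.
z = (0.4852 − 0.4956)/0.0191 = -0.0104/0.0191 = -0.54.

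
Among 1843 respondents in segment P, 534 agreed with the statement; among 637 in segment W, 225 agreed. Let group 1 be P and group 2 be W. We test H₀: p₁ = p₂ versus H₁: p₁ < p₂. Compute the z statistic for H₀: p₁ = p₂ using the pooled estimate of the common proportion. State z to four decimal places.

p̂₁ = 534/1843 ≈ 0.289745, p̂₂ = 225/637 ≈ 0.353218.
Pooled p̂ = (534+225)/(1843+637) = 759/2480 = 0.306048.
SE = √(p̂(1−p̂)(1/n₁+1/n₂)) = √(0.306048·0.693952·0.00211245) = √(0.000448648) = 0.021181.
z = (0.289745 − 0.353218)/0.021181 = -0.063473/0.021181 = -2.9967.
p-value = P(Z < -2.997) ≈ 0.0014.

z = -2.9967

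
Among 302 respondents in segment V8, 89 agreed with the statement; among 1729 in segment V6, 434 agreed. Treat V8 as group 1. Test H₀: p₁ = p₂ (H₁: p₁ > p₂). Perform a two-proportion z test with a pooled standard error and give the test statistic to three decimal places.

p̂₁ = 89/302 ≈ 0.29470, p̂₂ = 434/1729 ≈ 0.25101.
Pooled p̂ = (89+434)/(302+1729) = 523/2031 = 0.25751.
SE = √(p̂(1−p̂)(1/n₁+1/n₂)) = √(0.25751·0.74249·0.00388963) = √(0.000743689) = 0.02727.
z = (0.29470 − 0.25101)/0.02727 = 0.04369/0.02727 = 1.602.
p-value = P(Z > 1.602) ≈ 0.0546.

z = 1.602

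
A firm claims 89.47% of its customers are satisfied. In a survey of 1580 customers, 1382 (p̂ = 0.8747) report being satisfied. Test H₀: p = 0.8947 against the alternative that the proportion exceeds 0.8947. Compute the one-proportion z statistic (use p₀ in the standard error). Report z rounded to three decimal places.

p̂ = 1382/1580 = 0.874684.
SE = √(p₀(1−p₀)/n) = √(0.094212/1580) = 0.007722.
z = (0.874684 − 0.8947)/0.007722 = -0.020016/0.007722 = -2.592.
p-value = P(Z > -2.592) ≈ 0.9952.

z = -2.592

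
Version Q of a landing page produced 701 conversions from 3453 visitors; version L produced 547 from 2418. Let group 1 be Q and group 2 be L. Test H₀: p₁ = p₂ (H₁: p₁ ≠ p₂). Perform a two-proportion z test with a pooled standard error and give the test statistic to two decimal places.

p̂₁ = 701/3453 ≈ 0.20301, p̂₂ = 547/2418 ≈ 0.22622.
Pooled p̂ = (701+547)/(3453+2418) = 1248/5871 = 0.21257.
SE = √(0.167384 × 0.000703168) = 0.01085.
z = (0.20301 − 0.22622)/0.01085 = -0.02321/0.01085 = -2.14.
p-value = 2·P(Z > 2.139) ≈ 0.0324.

z = -2.14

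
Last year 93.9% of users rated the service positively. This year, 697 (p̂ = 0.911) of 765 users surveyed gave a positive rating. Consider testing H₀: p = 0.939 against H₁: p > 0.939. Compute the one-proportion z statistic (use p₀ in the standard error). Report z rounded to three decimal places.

z = -3.223

p̂ = 697/765 ≈ 0.911111.
Standard error under H₀: √(0.939×0.061/765) = 0.008653.
z = (0.911111 − 0.939)/0.008653 = -0.027889/0.008653 = -3.223.
p-value = P(Z > -3.223) ≈ 0.9994.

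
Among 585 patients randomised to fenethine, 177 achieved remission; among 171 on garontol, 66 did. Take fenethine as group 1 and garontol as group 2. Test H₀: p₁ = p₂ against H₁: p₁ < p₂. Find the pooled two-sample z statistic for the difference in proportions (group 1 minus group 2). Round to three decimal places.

z = -2.054

p̂₁ = 177/585 = 0.30256, p̂₂ = 66/171 = 0.38596.
Pooled p̂ = (177+66)/(585+171) = 243/756 = 0.32143.
SE = √(0.218112 × 0.00755735) = 0.04060.
z = (0.30256 − 0.38596)/0.04060 = -0.08340/0.04060 = -2.054.
p-value = P(Z < -2.054) ≈ 0.0200.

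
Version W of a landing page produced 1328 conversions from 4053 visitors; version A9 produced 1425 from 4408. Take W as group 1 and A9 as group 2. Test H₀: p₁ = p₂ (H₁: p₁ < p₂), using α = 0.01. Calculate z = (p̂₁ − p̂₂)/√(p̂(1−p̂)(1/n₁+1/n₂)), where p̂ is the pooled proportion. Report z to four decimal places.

p̂₁ = 1328/4053 = 0.3276585, p̂₂ = 1425/4408 = 0.3232759.
Pooled p̂ = (1328+1425)/(4053+4408) = 2753/8461 = 0.3253753.
SE = √(0.219506 × 0.000473591) = 0.0101959.
z = (0.3276585 − 0.3232759)/0.0101959 = 0.0043826/0.0101959 = 0.4298.
p-value = P(Z < 0.430) ≈ 0.6663. With α = 0.01, fail to reject H₀.

z = 0.4298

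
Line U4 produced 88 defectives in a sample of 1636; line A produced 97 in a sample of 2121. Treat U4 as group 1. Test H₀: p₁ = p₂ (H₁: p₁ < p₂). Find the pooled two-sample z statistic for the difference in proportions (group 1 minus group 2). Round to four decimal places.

z = 1.1316

p̂₁ = 88/1636 ≈ 0.053790, p̂₂ = 97/2121 ≈ 0.045733.
Pooled p̂ = (88+97)/(1636+2121) = 185/3757 = 0.049241.
SE = √(p̂(1−p̂)(1/n₁+1/n₂)) = √(0.049241·0.950759·0.00108272) = √(5.06895e-05) = 0.007120.
z = (0.053790 − 0.045733)/0.007120 = 0.008057/0.007120 = 1.1316.
p-value = P(Z < 1.132) ≈ 0.8711.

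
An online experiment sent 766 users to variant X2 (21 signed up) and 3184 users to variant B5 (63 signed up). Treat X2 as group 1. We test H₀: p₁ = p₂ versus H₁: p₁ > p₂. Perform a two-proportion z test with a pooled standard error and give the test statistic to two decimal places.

z = 1.31

p̂₁ = 21/766 = 0.0274, p̂₂ = 63/3184 = 0.0198.
Pooled p̂ = (21+63)/(766+3184) = 84/3950 = 0.0213.
SE = √(p̂(1−p̂)(1/n₁+1/n₂)) = √(0.0213·0.9787·0.00161955) = √(3.37087e-05) = 0.0058.
z = (0.0274 − 0.0198)/0.0058 = 0.0076/0.0058 = 1.31.
p-value = P(Z > 1.314) ≈ 0.0944.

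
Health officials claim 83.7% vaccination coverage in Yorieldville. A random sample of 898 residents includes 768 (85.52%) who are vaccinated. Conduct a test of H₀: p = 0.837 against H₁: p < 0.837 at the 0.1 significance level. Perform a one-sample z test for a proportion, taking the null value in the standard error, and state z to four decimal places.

p̂ = 768/898 = 0.855234.
SE = √(p₀(1−p₀)/n) = √(0.13643/898) = 0.012326.
z = (0.855234 − 0.837)/0.012326 = 0.018234/0.012326 = 1.4793.
p-value = P(Z < 1.479) ≈ 0.9305. With α = 0.1, fail to reject H₀.

z = 1.4793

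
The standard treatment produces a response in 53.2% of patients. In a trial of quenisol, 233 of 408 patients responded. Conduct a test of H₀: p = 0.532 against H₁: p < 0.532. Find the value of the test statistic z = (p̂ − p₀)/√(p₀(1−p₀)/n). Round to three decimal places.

p̂ = 233/408 ≈ 0.57108.
SE = √(p₀(1−p₀)/n) = √(0.24898/408) = 0.02470.
z = (0.57108 − 0.532)/0.02470 = 0.03908/0.02470 = 1.582.

z = 1.582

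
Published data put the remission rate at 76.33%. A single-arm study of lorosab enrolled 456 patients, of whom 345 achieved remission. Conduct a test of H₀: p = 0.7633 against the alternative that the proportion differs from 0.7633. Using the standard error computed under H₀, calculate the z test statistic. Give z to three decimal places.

z = -0.338

p̂ = 345/456 = 0.75658.
SE = √(p₀(1−p₀)/n) = √(0.18067/456) = 0.01991.
z = (0.75658 − 0.7633)/0.01991 = -0.00672/0.01991 = -0.338.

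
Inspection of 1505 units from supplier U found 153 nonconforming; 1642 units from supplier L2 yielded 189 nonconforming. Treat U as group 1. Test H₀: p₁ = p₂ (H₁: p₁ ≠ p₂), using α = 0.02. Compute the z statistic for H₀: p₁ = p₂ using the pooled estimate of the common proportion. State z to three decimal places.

p̂₁ = 153/1505 ≈ 0.10166, p̂₂ = 189/1642 ≈ 0.11510.
Pooled p̂ = (153+189)/(1505+1642) = 342/3147 = 0.10867.
SE = √(0.0968647 × 0.00127347) = 0.01111.
z = (0.10166 − 0.11510)/0.01111 = -0.01344/0.01111 = -1.210.
Two-sided p-value ≈ 2·Φ(−1.210) = 0.2262. With α = 0.02, fail to reject H₀.

z = -1.210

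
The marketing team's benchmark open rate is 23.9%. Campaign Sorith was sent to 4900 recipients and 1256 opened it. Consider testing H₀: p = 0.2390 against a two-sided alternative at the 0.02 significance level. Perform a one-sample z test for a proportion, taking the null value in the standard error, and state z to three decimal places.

p̂ = 1256/4900 = 0.256327.
Under H₀, SE = √(0.239·0.761/4900) = √(3.71182e-05) = 0.006092.
z = (0.256327 − 0.239)/0.006092 = 0.017327/0.006092 = 2.844.
Two-sided p-value ≈ 2·Φ(−2.844) = 0.0045. With α = 0.02, reject H₀.

z = 2.844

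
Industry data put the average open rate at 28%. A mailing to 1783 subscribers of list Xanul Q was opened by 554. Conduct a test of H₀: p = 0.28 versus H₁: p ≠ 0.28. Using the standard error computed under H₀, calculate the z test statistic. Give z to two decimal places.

p̂ = 554/1783 ≈ 0.31071.
Under H₀, SE = √(0.28·0.72/1783) = √(0.000113068) = 0.01063.
z = (0.31071 − 0.28)/0.01063 = 0.03071/0.01063 = 2.89.
Two-sided p-value ≈ 2·Φ(−2.888) = 0.0039.

z = 2.89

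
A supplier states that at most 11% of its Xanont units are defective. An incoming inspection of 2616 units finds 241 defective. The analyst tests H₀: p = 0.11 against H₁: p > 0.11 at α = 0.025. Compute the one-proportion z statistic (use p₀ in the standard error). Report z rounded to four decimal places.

p̂ = 241/2616 = 0.0921254.
Under H₀, SE = √(0.11·0.89/2616) = √(3.74235e-05) = 0.0061175.
z = (0.0921254 − 0.11)/0.0061175 = -0.0178746/0.0061175 = -2.9219.
p-value = P(Z > -2.922) ≈ 0.9983; since p > α = 0.025, fail to reject H₀.

z = -2.9219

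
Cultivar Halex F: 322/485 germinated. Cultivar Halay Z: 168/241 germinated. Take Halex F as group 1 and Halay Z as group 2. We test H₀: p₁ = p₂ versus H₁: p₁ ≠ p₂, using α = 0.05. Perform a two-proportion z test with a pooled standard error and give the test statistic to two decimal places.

z = -0.90

p̂₁ = 322/485 ≈ 0.6639, p̂₂ = 168/241 ≈ 0.6971.
Pooled p̂ = (322+168)/(485+241) = 490/726 = 0.6749.
SE = √(0.219399 × 0.00621123) = 0.0369.
z = (0.6639 − 0.6971)/0.0369 = -0.0332/0.0369 = -0.90.
Two-sided p-value ≈ 2·Φ(−0.899) = 0.3688, so at α = 0.05 we fail to reject H₀.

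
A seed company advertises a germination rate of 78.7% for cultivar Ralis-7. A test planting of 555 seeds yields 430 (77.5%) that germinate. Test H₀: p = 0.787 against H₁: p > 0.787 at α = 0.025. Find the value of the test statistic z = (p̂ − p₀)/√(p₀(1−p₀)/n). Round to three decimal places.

p̂ = 430/555 = 0.774775.
Standard error under H₀: √(0.787×0.213/555) = 0.017379.
z = (0.774775 − 0.787)/0.017379 = -0.012225/0.017379 = -0.703.
p-value = P(Z > -0.703) ≈ 0.7591; since p > α = 0.025, fail to reject H₀.

z = -0.703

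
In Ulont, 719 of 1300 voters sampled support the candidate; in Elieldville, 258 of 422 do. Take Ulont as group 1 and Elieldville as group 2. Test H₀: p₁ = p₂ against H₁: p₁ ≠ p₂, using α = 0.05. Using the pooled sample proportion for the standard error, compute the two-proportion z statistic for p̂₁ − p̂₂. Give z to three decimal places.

p̂₁ = 719/1300 ≈ 0.55308, p̂₂ = 258/422 ≈ 0.61137.
Pooled p̂ = (719+258)/(1300+422) = 977/1722 = 0.56736.
SE = √(p̂(1−p̂)(1/n₁+1/n₂)) = √(0.56736·0.43264·0.0031389) = √(0.000770481) = 0.02776.
z = (0.55308 − 0.61137)/0.02776 = -0.05829/0.02776 = -2.100.
p-value = 2·P(Z > 2.100) ≈ 0.0357. With α = 0.05, reject H₀.

z = -2.100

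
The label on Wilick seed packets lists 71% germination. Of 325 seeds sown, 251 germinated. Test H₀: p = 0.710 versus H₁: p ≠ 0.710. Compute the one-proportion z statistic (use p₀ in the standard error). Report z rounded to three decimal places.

p̂ = 251/325 ≈ 0.772308.
SE = √(p₀(1−p₀)/n) = √(0.2059/325) = 0.025170.
z = (0.772308 − 0.71)/0.025170 = 0.062308/0.025170 = 2.475.
p-value = 2·P(Z > 2.475) ≈ 0.0133.

z = 2.475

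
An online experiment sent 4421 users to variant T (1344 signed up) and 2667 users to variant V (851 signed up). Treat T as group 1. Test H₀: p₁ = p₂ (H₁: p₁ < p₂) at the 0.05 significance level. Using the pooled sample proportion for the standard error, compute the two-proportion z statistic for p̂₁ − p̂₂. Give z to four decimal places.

p̂₁ = 1344/4421 ≈ 0.304004, p̂₂ = 851/2667 ≈ 0.319085.
Pooled p̂ = (1344+851)/(4421+2667) = 2195/7088 = 0.309678.
SE = √(0.213778 × 0.000601146) = 0.011336.
z = (0.304004 − 0.319085)/0.011336 = -0.015081/0.011336 = -1.3304.
p-value = P(Z < -1.330) ≈ 0.0917. With α = 0.05, fail to reject H₀.

z = -1.3304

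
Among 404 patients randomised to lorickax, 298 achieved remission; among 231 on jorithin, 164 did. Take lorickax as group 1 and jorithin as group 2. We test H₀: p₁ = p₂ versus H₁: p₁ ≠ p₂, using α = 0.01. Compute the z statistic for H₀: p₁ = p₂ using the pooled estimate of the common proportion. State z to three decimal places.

z = 0.753

p̂₁ = 298/404 ≈ 0.73762, p̂₂ = 164/231 ≈ 0.70996.
Pooled p̂ = (298+164)/(404+231) = 462/635 = 0.72756.
SE = √(p̂(1−p̂)(1/n₁+1/n₂)) = √(0.72756·0.27244·0.00680425) = √(0.00134872) = 0.03672.
z = (0.73762 − 0.70996)/0.03672 = 0.02766/0.03672 = 0.753.
p-value = 2·P(Z > 0.753) ≈ 0.4512, so at α = 0.01 we fail to reject H₀.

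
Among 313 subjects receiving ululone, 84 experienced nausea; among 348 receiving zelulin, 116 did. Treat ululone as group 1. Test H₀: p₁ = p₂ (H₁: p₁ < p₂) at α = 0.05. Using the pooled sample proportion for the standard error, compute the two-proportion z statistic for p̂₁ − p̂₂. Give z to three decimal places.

p̂₁ = 84/313 ≈ 0.26837, p̂₂ = 116/348 ≈ 0.33333.
Pooled p̂ = (84+116)/(313+348) = 200/661 = 0.30257.
SE = √(0.211022 × 0.00606845) = 0.03579.
z = (0.26837 − 0.33333)/0.03579 = -0.06496/0.03579 = -1.815.
p-value = P(Z < -1.815) ≈ 0.0347; since p < α = 0.05, reject H₀.

z = -1.815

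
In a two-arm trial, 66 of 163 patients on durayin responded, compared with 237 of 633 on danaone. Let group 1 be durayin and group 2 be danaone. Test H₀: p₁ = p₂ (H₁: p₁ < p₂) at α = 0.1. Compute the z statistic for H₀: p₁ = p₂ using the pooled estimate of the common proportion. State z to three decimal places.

z = 0.715

p̂₁ = 66/163 = 0.40491, p̂₂ = 237/633 = 0.37441.
Pooled p̂ = (66+237)/(163+633) = 303/796 = 0.38065.
SE = √(p̂(1−p̂)(1/n₁+1/n₂)) = √(0.38065·0.61935·0.00771475) = √(0.0018188) = 0.04265.
z = (0.40491 − 0.37441)/0.04265 = 0.03050/0.04265 = 0.715.
p-value = P(Z < 0.715) ≈ 0.7627. With α = 0.1, fail to reject H₀.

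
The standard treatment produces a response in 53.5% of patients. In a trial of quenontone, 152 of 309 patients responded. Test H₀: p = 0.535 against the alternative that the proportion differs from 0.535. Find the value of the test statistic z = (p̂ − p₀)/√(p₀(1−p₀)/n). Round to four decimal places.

z = -1.5187

p̂ = 152/309 ≈ 0.491909.
Standard error under H₀: √(0.535×0.465/309) = 0.028374.
z = (0.491909 − 0.535)/0.028374 = -0.043091/0.028374 = -1.5187.
Two-sided p-value ≈ 2·Φ(−1.519) = 0.1288.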